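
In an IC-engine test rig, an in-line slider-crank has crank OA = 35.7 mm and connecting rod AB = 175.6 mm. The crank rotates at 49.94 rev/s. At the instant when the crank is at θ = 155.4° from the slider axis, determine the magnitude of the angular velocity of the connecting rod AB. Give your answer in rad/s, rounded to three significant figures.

58.2

ω = 313.8 rad/s (converted from 49.94 rev/s).
The rod makes angle φ with the slider axis where L sinφ = r sinθ; differentiating, L cosφ·φ̇ = r ω cosθ.
L cosφ = √(L² − r² sin²θ) = 0.17497 m.
|ω_rod| = r ω |cosθ| / √(L² − r² sin²θ) = 0.0357·313.8·0.90924/0.17497 = 58.212 rad/s.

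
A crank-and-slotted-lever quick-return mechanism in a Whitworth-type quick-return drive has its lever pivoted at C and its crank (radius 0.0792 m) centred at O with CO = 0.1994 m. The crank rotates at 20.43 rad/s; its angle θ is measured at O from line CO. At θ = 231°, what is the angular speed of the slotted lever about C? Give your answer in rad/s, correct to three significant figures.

ω = 20.43 rad/s
Crank pin A relative to C: A = (d + r cosθ, r sinθ); lever angle φ = atan2(r sinθ, d + r cosθ).
Differentiating tanφ: φ̇ = rω(d cosθ + r)/(d² + r² + 2dr cosθ).
d² + r² + 2dr cosθ = |CA|² = 0.0261559 m²;  d cosθ + r = -0.046286 m.
|ω_lever| = |0.0792·20.43·-0.046286| / 0.0261559 = 2.8634 rad/s.

2.86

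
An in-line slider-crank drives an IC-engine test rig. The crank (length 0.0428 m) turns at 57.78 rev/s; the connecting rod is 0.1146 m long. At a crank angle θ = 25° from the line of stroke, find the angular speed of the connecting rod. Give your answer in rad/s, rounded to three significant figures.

124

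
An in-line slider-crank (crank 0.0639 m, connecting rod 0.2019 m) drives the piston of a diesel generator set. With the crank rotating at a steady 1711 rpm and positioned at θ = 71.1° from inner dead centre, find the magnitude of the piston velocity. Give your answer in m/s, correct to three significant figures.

ω = 2π·1711/60 = 179.2 rad/s
For an in-line slider-crank, x = r cosθ + √(L² − r² sin²θ), so v = −rω sinθ·[1 + r cosθ/√(L² − r² sin²θ)].
With r = 0.0639 m, L = 0.2019 m, θ = 71.1°: √(L² − r² sin²θ) = 0.19264 m.
v = −0.0639·179.2·0.94609·[1 + 0.0639·0.32392/0.19264] = -11.996 m/s.
|v| = 11.996 m/s.

12.0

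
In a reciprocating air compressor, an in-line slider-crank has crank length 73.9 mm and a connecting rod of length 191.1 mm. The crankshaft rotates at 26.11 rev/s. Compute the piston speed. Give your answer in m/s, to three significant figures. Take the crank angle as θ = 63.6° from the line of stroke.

12.8

ω = 2π·26.1 = 164.1 rad/s
For an in-line slider-crank, x = r cosθ + √(L² − r² sin²θ), so v = −rω sinθ·[1 + r cosθ/√(L² − r² sin²θ)].
With r = 0.0739 m, L = 0.1911 m, θ = 63.6°: √(L² − r² sin²θ) = 0.17927 m.
v = −0.0739·164.1·0.89571·[1 + 0.0739·0.44464/0.17927] = -12.85 m/s.
|v| = 12.85 m/s.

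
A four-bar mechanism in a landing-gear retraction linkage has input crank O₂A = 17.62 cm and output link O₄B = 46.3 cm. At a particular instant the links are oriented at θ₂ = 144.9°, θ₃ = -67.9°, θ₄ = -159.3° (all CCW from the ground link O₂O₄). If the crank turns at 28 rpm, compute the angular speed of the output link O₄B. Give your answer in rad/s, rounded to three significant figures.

ω₂ = 2.932 rad/s (from 28 rpm).
Differentiating the loop-closure r₂e^{iθ₂}+r₃e^{iθ₃}=r₁+r₄e^{iθ₄} gives r₂ω₂e^{iθ₂}+r₃ω₃e^{iθ₃}=r₄ω₄e^{iθ₄}.
Eliminating the other unknown: ω₄ = r₂ω₂ sin(θ₂−θ₃) / [r₄ sin(θ₄−θ₃)].
Numerator sine = -0.54171; denominator sine = -0.99970.
Result = 0.1762·2.932·(-0.54171) / (0.463·(-0.99970)) = +0.60465 rad/s; magnitude 0.60465 rad/s.

0.605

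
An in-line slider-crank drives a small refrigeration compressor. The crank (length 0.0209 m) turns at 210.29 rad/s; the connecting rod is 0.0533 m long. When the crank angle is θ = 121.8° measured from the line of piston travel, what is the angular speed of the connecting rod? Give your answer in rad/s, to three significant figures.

ω = 210.3 rad/s
The rod makes angle φ with the slider axis where L sinφ = r sinθ; differentiating, L cosφ·φ̇ = r ω cosθ.
L cosφ = √(L² − r² sin²θ) = 0.050253 m.
|ω_rod| = r ω |cosθ| / √(L² − r² sin²θ) = 0.0209·210.3·0.52696/0.050253 = 46.087 rad/s.

46.1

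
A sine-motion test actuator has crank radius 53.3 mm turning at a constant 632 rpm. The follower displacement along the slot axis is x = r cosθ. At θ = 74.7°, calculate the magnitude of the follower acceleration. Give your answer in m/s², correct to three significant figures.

61.6

ω = 66.18 rad/s (from 632 rpm).
x = r cosθ ⇒ ẍ = −rω² cosθ (ω constant).
|a| = rω²|cosθ| = 0.0533·(66.18)²·|cos 74.7°| = 61.605 m/s².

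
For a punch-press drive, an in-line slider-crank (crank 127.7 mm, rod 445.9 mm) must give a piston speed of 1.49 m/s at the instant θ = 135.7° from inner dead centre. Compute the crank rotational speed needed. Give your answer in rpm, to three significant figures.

For an in-line slider-crank, |v_piston| = rω|sinθ|·[1 + r cosθ/√(L² − r² sin²θ)].
With r = 0.1277 m, L = 0.4459 m, θ = 135.7°: the bracketed kinematic factor |dx/dθ| = 0.07053 m.
ω = v/|dx/dθ| = 1.49/0.07053 = 21.126 rad/s.
N = 60ω/(2π) = 201.74 rpm.

202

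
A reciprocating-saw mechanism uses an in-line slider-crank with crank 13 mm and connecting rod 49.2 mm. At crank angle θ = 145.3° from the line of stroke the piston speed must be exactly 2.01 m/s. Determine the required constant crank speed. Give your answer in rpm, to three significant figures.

3320

For an in-line slider-crank, |v_piston| = rω|sinθ|·[1 + r cosθ/√(L² − r² sin²θ)].
With r = 0.013 m, L = 0.0492 m, θ = 145.3°: the bracketed kinematic factor |dx/dθ| = 0.0057745 m.
ω = v/|dx/dθ| = 2.01/0.0057745 = 348.08 rad/s.
N = 60ω/(2π) = 3324 rpm.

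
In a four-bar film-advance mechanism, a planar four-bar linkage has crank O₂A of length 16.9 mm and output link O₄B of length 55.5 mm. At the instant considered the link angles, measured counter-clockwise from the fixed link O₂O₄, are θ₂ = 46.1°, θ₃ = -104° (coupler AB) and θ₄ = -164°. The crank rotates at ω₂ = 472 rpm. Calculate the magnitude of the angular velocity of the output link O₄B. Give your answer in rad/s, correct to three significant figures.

8.66

ω₂ = 49.43 rad/s (from 472 rpm).
Differentiating the loop-closure r₂e^{iθ₂}+r₃e^{iθ₃}=r₁+r₄e^{iθ₄} gives r₂ω₂e^{iθ₂}+r₃ω₃e^{iθ₃}=r₄ω₄e^{iθ₄}.
Eliminating the other unknown: ω₄ = r₂ω₂ sin(θ₂−θ₃) / [r₄ sin(θ₄−θ₃)].
Numerator sine = +0.49849; denominator sine = -0.86603.
Result = 0.0169·49.43·(+0.49849) / (0.0555·(-0.86603)) = -8.6634 rad/s; magnitude 8.6634 rad/s.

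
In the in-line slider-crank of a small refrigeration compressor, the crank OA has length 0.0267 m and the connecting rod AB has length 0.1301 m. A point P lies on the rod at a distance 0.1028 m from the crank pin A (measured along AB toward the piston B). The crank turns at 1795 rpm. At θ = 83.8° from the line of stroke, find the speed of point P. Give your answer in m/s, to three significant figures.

5.08

ω = 188 rad/s.  Crank-pin speed |V_A| = rω = 5.0189 m/s, perpendicular to OA.
Rod angle: sinφ = −(r/L) sinθ ⇒ φ = -11.773°; ω_rod = −rω cosθ/√(L²−r²sin²θ) = -4.2558 rad/s.
V_P = V_A + ω_rod × AP, with AP = 0.1028 m along the rod.
Components: V_Px = −rω sinθ − a·ω_rod·sinφ = -5.0788 m/s;  V_Py = rω cosθ + a·ω_rod·cosφ = +0.11374 m/s.
|V_P| = √(V_Px² + V_Py²) = 5.08 m/s.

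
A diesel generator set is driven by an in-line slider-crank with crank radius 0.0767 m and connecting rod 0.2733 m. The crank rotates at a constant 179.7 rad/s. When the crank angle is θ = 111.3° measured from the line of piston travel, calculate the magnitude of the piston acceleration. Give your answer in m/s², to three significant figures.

ω = 179.7 rad/s
x(θ) = r cosθ + √(L² − r² sin²θ); with ω constant, a = ω²·d²x/dθ².
d²x/dθ² = −r cosθ − r²(cos2θ)/√u − r⁴ sin²2θ/(4u^{3/2}),  u = L² − r² sin²θ = 0.0695863 m².
Substituting r = 0.0767 m, L = 0.2733 m, θ = 111.3°: d²x/dθ² = +0.044061 m.
a = ω²·d²x/dθ² = (179.7)²·(+0.044061) = +1422.8 m/s²;  |a| = 1422.8 m/s².

1420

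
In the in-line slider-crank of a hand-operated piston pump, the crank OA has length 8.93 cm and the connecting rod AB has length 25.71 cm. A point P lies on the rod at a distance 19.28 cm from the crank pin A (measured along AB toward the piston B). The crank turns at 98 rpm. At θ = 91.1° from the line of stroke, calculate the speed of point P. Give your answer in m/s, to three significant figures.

ω = 10.26 rad/s.  Crank-pin speed |V_A| = rω = 0.91644 m/s, perpendicular to OA.
Rod angle: sinφ = −(r/L) sinθ ⇒ φ = -20.321°; ω_rod = −rω cosθ/√(L²−r²sin²θ) = +0.072972 rad/s.
V_P = V_A + ω_rod × AP, with AP = 0.1928 m along the rod.
Components: V_Px = −rω sinθ − a·ω_rod·sinφ = -0.91139 m/s;  V_Py = rω cosθ + a·ω_rod·cosφ = -0.0044001 m/s.
|V_P| = √(V_Px² + V_Py²) = 0.9114 m/s.

0.911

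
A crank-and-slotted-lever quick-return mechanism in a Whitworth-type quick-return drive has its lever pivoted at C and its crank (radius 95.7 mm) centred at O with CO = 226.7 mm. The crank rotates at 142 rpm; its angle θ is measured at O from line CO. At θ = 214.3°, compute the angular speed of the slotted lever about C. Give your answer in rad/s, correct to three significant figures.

5.27

ω = 14.87 rad/s (from 142 rpm).
Crank pin A relative to C: A = (d + r cosθ, r sinθ); lever angle φ = atan2(r sinθ, d + r cosθ).
Differentiating tanφ: φ̇ = rω(d cosθ + r)/(d² + r² + 2dr cosθ).
d² + r² + 2dr cosθ = |CA|² = 0.0247067 m²;  d cosθ + r = -0.091576 m.
|ω_lever| = |0.0957·14.87·-0.091576| / 0.0247067 = 5.2747 rad/s.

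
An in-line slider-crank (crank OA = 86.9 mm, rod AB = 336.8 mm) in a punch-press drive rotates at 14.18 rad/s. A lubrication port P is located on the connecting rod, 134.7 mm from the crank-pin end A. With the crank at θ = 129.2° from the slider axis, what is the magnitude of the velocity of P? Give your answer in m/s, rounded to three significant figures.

1.01

ω = 14.18 rad/s.  Crank-pin speed |V_A| = rω = 1.2322 m/s, perpendicular to OA.
Rod angle: sinφ = −(r/L) sinθ ⇒ φ = -11.534°; ω_rod = −rω cosθ/√(L²−r²sin²θ) = +2.36 rad/s.
V_P = V_A + ω_rod × AP, with AP = 0.1347 m along the rod.
Components: V_Px = −rω sinθ − a·ω_rod·sinφ = -0.89136 m/s;  V_Py = rω cosθ + a·ω_rod·cosφ = -0.46733 m/s.
|V_P| = √(V_Px² + V_Py²) = 1.0064 m/s.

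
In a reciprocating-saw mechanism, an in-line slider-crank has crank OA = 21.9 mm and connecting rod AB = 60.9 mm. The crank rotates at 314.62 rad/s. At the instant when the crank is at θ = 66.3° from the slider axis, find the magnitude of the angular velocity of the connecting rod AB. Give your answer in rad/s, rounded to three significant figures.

48.2

ω = 314.6 rad/s
The rod makes angle φ with the slider axis where L sinφ = r sinθ; differentiating, L cosφ·φ̇ = r ω cosθ.
L cosφ = √(L² − r² sin²θ) = 0.057504 m.
|ω_rod| = r ω |cosθ| / √(L² − r² sin²θ) = 0.0219·314.6·0.40195/0.057504 = 48.162 rad/s.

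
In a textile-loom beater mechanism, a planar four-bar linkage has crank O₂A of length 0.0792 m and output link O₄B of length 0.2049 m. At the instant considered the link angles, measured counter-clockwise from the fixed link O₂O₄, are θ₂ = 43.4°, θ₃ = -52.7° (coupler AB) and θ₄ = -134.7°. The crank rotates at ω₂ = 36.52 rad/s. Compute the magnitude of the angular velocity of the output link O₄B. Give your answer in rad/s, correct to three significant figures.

14.2

ω₂ = 36.52 rad/s
Differentiating the loop-closure r₂e^{iθ₂}+r₃e^{iθ₃}=r₁+r₄e^{iθ₄} gives r₂ω₂e^{iθ₂}+r₃ω₃e^{iθ₃}=r₄ω₄e^{iθ₄}.
Eliminating the other unknown: ω₄ = r₂ω₂ sin(θ₂−θ₃) / [r₄ sin(θ₄−θ₃)].
Numerator sine = +0.99434; denominator sine = -0.99027.
Result = 0.0792·36.52·(+0.99434) / (0.2049·(-0.99027)) = -14.174 rad/s; magnitude 14.174 rad/s.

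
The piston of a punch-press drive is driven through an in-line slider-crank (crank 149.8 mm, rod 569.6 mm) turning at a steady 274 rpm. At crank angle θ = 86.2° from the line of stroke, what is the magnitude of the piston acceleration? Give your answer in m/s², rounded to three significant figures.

25.1

ω = 2π·274/60 = 28.69 rad/s
x(θ) = r cosθ + √(L² − r² sin²θ); with ω constant, a = ω²·d²x/dθ².
d²x/dθ² = −r cosθ − r²(cos2θ)/√u − r⁴ sin²2θ/(4u^{3/2}),  u = L² − r² sin²θ = 0.302103 m².
Substituting r = 0.1498 m, L = 0.5696 m, θ = 86.2°: d²x/dθ² = +0.030527 m.
a = ω²·d²x/dθ² = (28.69)²·(+0.030527) = +25.133 m/s²;  |a| = 25.133 m/s².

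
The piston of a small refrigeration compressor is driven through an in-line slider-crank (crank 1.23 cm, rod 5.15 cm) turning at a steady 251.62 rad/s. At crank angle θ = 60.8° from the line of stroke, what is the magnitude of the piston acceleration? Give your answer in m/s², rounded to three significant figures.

ω = 251.6 rad/s
x(θ) = r cosθ + √(L² − r² sin²θ); with ω constant, a = ω²·d²x/dθ².
d²x/dθ² = −r cosθ − r²(cos2θ)/√u − r⁴ sin²2θ/(4u^{3/2}),  u = L² − r² sin²θ = 0.00253697 m².
Substituting r = 0.0123 m, L = 0.0515 m, θ = 60.8°: d²x/dθ² = -0.0044593 m.
a = ω²·d²x/dθ² = (251.6)²·(-0.0044593) = -282.33 m/s²;  |a| = 282.33 m/s².

282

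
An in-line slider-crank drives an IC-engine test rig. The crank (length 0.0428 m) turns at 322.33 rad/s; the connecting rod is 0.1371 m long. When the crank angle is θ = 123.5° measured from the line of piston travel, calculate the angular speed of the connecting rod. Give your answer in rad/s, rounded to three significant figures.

ω = 322.3 rad/s
The rod makes angle φ with the slider axis where L sinφ = r sinθ; differentiating, L cosφ·φ̇ = r ω cosθ.
L cosφ = √(L² − r² sin²θ) = 0.13237 m.
|ω_rod| = r ω |cosθ| / √(L² − r² sin²θ) = 0.0428·322.3·0.55194/0.13237 = 57.522 rad/s.

57.5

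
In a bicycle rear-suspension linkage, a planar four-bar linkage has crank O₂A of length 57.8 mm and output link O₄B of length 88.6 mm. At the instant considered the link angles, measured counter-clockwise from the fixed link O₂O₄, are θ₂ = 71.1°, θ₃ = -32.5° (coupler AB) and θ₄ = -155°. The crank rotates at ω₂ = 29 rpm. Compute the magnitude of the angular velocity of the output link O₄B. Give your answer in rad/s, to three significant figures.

ω₂ = 3.037 rad/s (from 29 rpm).
Differentiating the loop-closure r₂e^{iθ₂}+r₃e^{iθ₃}=r₁+r₄e^{iθ₄} gives r₂ω₂e^{iθ₂}+r₃ω₃e^{iθ₃}=r₄ω₄e^{iθ₄}.
Eliminating the other unknown: ω₄ = r₂ω₂ sin(θ₂−θ₃) / [r₄ sin(θ₄−θ₃)].
Numerator sine = +0.97196; denominator sine = -0.84339.
Result = 0.0578·3.037·(+0.97196) / (0.0886·(-0.84339)) = -2.2832 rad/s; magnitude 2.2832 rad/s.

2.28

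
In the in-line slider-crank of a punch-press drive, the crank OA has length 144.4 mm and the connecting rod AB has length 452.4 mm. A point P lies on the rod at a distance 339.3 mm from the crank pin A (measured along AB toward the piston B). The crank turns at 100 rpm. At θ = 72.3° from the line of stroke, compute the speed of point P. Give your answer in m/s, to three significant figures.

ω = 10.47 rad/s.  Crank-pin speed |V_A| = rω = 1.5122 m/s, perpendicular to OA.
Rod angle: sinφ = −(r/L) sinθ ⇒ φ = -17.703°; ω_rod = −rω cosθ/√(L²−r²sin²θ) = -1.0667 rad/s.
V_P = V_A + ω_rod × AP, with AP = 0.3393 m along the rod.
Components: V_Px = −rω sinθ − a·ω_rod·sinφ = -1.5506 m/s;  V_Py = rω cosθ + a·ω_rod·cosφ = +0.11494 m/s.
|V_P| = √(V_Px² + V_Py²) = 1.5549 m/s.

1.55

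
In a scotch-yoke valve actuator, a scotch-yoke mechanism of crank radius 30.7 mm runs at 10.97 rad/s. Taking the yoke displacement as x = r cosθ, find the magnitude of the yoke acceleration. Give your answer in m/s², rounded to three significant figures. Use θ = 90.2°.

ω = 10.97 rad/s
x = r cosθ ⇒ ẍ = −rω² cosθ (ω constant).
|a| = rω²|cosθ| = 0.0307·(10.97)²·|cos 90.2°| = 0.012896 m/s².

0.0129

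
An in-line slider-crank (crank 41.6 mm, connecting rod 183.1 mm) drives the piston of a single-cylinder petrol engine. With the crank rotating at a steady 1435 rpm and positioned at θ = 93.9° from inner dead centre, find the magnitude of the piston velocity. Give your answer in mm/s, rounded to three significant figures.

ω = 2π·1435/60 = 150.3 rad/s
For an in-line slider-crank, x = r cosθ + √(L² − r² sin²θ), so v = −rω sinθ·[1 + r cosθ/√(L² − r² sin²θ)].
With r = 0.0416 m, L = 0.1831 m, θ = 93.9°: √(L² − r² sin²θ) = 0.17833 m.
v = −0.0416·150.3·0.99768·[1 + 0.0416·-0.06802/0.17833] = -6.1379 m/s.
|v| = 6.1379 m/s = 6137.9 mm/s.

6140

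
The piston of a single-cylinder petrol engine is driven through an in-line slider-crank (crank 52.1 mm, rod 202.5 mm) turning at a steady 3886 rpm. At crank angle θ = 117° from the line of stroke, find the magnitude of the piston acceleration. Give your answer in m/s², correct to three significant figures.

ω = 2π·3886/60 = 406.9 rad/s
x(θ) = r cosθ + √(L² − r² sin²θ); with ω constant, a = ω²·d²x/dθ².
d²x/dθ² = −r cosθ − r²(cos2θ)/√u − r⁴ sin²2θ/(4u^{3/2}),  u = L² − r² sin²θ = 0.0388513 m².
Substituting r = 0.0521 m, L = 0.2025 m, θ = 117°: d²x/dθ² = +0.03159 m.
a = ω²·d²x/dθ² = (406.9)²·(+0.03159) = +5231.3 m/s²;  |a| = 5231.3 m/s².

5230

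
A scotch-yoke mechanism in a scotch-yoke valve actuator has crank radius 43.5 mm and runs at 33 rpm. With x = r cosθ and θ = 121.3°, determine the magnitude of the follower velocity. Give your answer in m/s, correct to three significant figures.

ω = 3.456 rad/s (from 33 rpm).
x = r cosθ ⇒ ẋ = −rω sinθ.
|v| = rω|sinθ| = 0.0435·3.456·|sin 121.3°| = 0.12845 m/s.

0.128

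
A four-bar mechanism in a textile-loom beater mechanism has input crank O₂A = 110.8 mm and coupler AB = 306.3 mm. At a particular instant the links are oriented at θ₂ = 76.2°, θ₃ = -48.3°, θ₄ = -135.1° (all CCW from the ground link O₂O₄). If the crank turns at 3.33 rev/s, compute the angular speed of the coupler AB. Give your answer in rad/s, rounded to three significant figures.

ω₂ = 20.92 rad/s (from 3.33 rev/s).
Differentiating the loop-closure r₂e^{iθ₂}+r₃e^{iθ₃}=r₁+r₄e^{iθ₄} gives r₂ω₂e^{iθ₂}+r₃ω₃e^{iθ₃}=r₄ω₄e^{iθ₄}.
Eliminating the other unknown: ω₃ = r₂ω₂ sin(θ₄−θ₂) / [r₃ sin(θ₃−θ₄)].
Numerator sine = +0.51952; denominator sine = +0.99844.
Result = 0.1108·20.92·(+0.51952) / (0.3063·(+0.99844)) = +3.9382 rad/s; magnitude 3.9382 rad/s.

3.94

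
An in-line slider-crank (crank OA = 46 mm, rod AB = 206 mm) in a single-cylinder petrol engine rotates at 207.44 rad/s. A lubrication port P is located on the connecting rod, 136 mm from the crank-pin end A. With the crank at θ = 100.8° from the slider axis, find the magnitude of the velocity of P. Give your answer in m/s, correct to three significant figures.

9.13

ω = 207.4 rad/s.  Crank-pin speed |V_A| = rω = 9.5422 m/s, perpendicular to OA.
Rod angle: sinφ = −(r/L) sinθ ⇒ φ = -12.671°; ω_rod = −rω cosθ/√(L²−r²sin²θ) = +8.8964 rad/s.
V_P = V_A + ω_rod × AP, with AP = 0.136 m along the rod.
Components: V_Px = −rω sinθ − a·ω_rod·sinφ = -9.1078 m/s;  V_Py = rω cosθ + a·ω_rod·cosφ = -0.60759 m/s.
|V_P| = √(V_Px² + V_Py²) = 9.1281 m/s.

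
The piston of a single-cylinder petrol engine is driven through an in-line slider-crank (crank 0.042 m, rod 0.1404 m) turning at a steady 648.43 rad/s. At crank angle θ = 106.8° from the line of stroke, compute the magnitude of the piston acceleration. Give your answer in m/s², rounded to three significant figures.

9660

ω = 648.4 rad/s
x(θ) = r cosθ + √(L² − r² sin²θ); with ω constant, a = ω²·d²x/dθ².
d²x/dθ² = −r cosθ − r²(cos2θ)/√u − r⁴ sin²2θ/(4u^{3/2}),  u = L² − r² sin²θ = 0.0180955 m².
Substituting r = 0.042 m, L = 0.1404 m, θ = 106.8°: d²x/dθ² = +0.022964 m.
a = ω²·d²x/dθ² = (648.4)²·(+0.022964) = +9655.4 m/s²;  |a| = 9655.4 m/s².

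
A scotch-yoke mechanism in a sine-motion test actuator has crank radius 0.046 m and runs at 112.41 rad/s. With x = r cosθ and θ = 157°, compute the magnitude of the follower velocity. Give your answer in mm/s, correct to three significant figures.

ω = 112.4 rad/s
x = r cosθ ⇒ ẋ = −rω sinθ.
|v| = rω|sinθ| = 0.046·112.4·|sin 157°| = 2.0204 m/s = 2020.4 mm/s.

2020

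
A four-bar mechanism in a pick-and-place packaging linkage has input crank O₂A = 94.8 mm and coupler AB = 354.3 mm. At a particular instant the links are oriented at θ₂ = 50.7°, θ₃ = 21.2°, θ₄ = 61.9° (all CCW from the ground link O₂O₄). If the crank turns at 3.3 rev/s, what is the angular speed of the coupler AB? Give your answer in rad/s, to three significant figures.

1.65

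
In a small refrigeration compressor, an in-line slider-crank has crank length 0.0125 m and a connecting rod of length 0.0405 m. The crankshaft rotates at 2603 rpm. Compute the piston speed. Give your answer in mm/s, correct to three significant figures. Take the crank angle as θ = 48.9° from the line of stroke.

3100

ω = 2π·2603/60 = 272.6 rad/s
For an in-line slider-crank, x = r cosθ + √(L² − r² sin²θ), so v = −rω sinθ·[1 + r cosθ/√(L² − r² sin²θ)].
With r = 0.0125 m, L = 0.0405 m, θ = 48.9°: √(L² − r² sin²θ) = 0.039389 m.
v = −0.0125·272.6·0.75356·[1 + 0.0125·0.65738/0.039389] = -3.1033 m/s.
|v| = 3.1033 m/s = 3103.3 mm/s.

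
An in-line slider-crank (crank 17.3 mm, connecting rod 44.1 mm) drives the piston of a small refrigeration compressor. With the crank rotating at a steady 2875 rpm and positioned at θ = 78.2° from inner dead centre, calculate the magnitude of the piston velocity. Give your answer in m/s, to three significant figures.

5.54

ω = 2π·2875/60 = 301.1 rad/s
For an in-line slider-crank, x = r cosθ + √(L² − r² sin²θ), so v = −rω sinθ·[1 + r cosθ/√(L² − r² sin²θ)].
With r = 0.0173 m, L = 0.0441 m, θ = 78.2°: √(L² − r² sin²θ) = 0.040719 m.
v = −0.0173·301.1·0.97887·[1 + 0.0173·0.20450/0.040719] = -5.5414 m/s.
|v| = 5.5414 m/s.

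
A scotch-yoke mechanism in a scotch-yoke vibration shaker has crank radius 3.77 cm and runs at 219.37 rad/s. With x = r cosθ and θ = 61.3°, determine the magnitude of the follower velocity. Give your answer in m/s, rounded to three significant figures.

7.25

ω = 219.4 rad/s
x = r cosθ ⇒ ẋ = −rω sinθ.
|v| = rω|sinθ| = 0.0377·219.4·|sin 61.3°| = 7.2542 m/s.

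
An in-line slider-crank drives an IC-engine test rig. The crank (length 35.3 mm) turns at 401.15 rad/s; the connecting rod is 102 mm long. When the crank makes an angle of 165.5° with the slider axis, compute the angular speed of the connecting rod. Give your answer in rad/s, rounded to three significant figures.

ω = 401.1 rad/s
The rod makes angle φ with the slider axis where L sinφ = r sinθ; differentiating, L cosφ·φ̇ = r ω cosθ.
L cosφ = √(L² − r² sin²θ) = 0.10162 m.
|ω_rod| = r ω |cosθ| / √(L² − r² sin²θ) = 0.0353·401.1·0.96815/0.10162 = 134.91 rad/s.

135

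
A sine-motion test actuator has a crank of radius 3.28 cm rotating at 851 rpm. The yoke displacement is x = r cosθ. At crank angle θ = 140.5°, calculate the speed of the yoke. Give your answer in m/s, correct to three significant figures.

1.86

ω = 89.12 rad/s (from 851 rpm).
x = r cosθ ⇒ ẋ = −rω sinθ.
|v| = rω|sinθ| = 0.0328·89.12·|sin 140.5°| = 1.8593 m/s.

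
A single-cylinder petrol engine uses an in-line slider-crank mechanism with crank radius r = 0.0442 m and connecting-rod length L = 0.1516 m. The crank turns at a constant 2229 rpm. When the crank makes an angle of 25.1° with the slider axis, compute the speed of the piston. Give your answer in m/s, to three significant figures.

ω = 2π·2229/60 = 233.4 rad/s
For an in-line slider-crank, x = r cosθ + √(L² − r² sin²θ), so v = −rω sinθ·[1 + r cosθ/√(L² − r² sin²θ)].
With r = 0.0442 m, L = 0.1516 m, θ = 25.1°: √(L² − r² sin²θ) = 0.15044 m.
v = −0.0442·233.4·0.42420·[1 + 0.0442·0.90557/0.15044] = -5.541 m/s.
|v| = 5.541 m/s.

5.54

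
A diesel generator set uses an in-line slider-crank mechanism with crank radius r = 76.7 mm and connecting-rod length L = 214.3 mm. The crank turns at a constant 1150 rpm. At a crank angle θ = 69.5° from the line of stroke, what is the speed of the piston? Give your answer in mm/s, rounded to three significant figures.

ω = 2π·1150/60 = 120.4 rad/s
For an in-line slider-crank, x = r cosθ + √(L² − r² sin²θ), so v = −rω sinθ·[1 + r cosθ/√(L² − r² sin²θ)].
With r = 0.0767 m, L = 0.2143 m, θ = 69.5°: √(L² − r² sin²θ) = 0.2019 m.
v = −0.0767·120.4·0.93667·[1 + 0.0767·0.35021/0.2019] = -9.8029 m/s.
|v| = 9.8029 m/s = 9802.9 mm/s.

9800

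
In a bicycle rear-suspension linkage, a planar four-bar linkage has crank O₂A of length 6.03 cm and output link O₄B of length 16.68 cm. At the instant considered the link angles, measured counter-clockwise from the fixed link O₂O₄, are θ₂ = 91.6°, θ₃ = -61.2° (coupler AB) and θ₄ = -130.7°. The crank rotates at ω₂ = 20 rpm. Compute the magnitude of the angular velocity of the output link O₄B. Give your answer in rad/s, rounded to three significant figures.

ω₂ = 2.094 rad/s (from 20 rpm).
Differentiating the loop-closure r₂e^{iθ₂}+r₃e^{iθ₃}=r₁+r₄e^{iθ₄} gives r₂ω₂e^{iθ₂}+r₃ω₃e^{iθ₃}=r₄ω₄e^{iθ₄}.
Eliminating the other unknown: ω₄ = r₂ω₂ sin(θ₂−θ₃) / [r₄ sin(θ₄−θ₃)].
Numerator sine = +0.45710; denominator sine = -0.93667.
Result = 0.0603·2.094·(+0.45710) / (0.1668·(-0.93667)) = -0.36949 rad/s; magnitude 0.36949 rad/s.

0.369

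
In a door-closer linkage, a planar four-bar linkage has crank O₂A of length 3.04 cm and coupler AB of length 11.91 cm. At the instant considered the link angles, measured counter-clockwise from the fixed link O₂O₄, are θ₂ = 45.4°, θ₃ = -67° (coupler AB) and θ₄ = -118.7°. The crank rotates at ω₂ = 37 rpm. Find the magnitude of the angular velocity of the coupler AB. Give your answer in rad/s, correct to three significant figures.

0.345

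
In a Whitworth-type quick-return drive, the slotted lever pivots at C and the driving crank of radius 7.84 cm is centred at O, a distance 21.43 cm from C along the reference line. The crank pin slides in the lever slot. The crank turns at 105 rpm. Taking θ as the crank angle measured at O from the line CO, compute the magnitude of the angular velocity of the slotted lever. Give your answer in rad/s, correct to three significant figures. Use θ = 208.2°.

ω = 11 rad/s (from 105 rpm).
Crank pin A relative to C: A = (d + r cosθ, r sinθ); lever angle φ = atan2(r sinθ, d + r cosθ).
Differentiating tanφ: φ̇ = rω(d cosθ + r)/(d² + r² + 2dr cosθ).
d² + r² + 2dr cosθ = |CA|² = 0.0224573 m²;  d cosθ + r = -0.11046 m.
|ω_lever| = |0.0784·11·-0.11046| / 0.0224573 = 4.2403 rad/s.

4.24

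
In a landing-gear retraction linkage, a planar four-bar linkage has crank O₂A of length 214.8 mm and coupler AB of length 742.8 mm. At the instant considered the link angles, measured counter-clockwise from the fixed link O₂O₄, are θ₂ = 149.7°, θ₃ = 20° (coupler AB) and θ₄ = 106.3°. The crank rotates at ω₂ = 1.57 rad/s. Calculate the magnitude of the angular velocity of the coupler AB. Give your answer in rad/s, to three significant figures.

ω₂ = 1.57 rad/s
Differentiating the loop-closure r₂e^{iθ₂}+r₃e^{iθ₃}=r₁+r₄e^{iθ₄} gives r₂ω₂e^{iθ₂}+r₃ω₃e^{iθ₃}=r₄ω₄e^{iθ₄}.
Eliminating the other unknown: ω₃ = r₂ω₂ sin(θ₄−θ₂) / [r₃ sin(θ₃−θ₄)].
Numerator sine = -0.68709; denominator sine = -0.99792.
Result = 0.2148·1.57·(-0.68709) / (0.7428·(-0.99792)) = +0.31259 rad/s; magnitude 0.31259 rad/s.

0.313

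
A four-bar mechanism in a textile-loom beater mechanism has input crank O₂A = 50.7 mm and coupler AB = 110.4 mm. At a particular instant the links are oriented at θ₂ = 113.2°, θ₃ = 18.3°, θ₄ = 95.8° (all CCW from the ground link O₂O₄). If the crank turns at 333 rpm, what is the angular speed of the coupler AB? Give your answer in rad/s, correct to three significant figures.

4.91

ω₂ = 34.87 rad/s (from 333 rpm).
Differentiating the loop-closure r₂e^{iθ₂}+r₃e^{iθ₃}=r₁+r₄e^{iθ₄} gives r₂ω₂e^{iθ₂}+r₃ω₃e^{iθ₃}=r₄ω₄e^{iθ₄}.
Eliminating the other unknown: ω₃ = r₂ω₂ sin(θ₄−θ₂) / [r₃ sin(θ₃−θ₄)].
Numerator sine = -0.29904; denominator sine = -0.97630.
Result = 0.0507·34.87·(-0.29904) / (0.1104·(-0.97630)) = +4.9052 rad/s; magnitude 4.9052 rad/s.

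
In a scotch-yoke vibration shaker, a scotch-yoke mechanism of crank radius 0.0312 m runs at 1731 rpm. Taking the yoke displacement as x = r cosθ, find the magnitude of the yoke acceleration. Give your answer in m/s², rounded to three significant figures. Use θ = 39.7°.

ω = 181.3 rad/s (from 1731 rpm).
x = r cosθ ⇒ ẍ = −rω² cosθ (ω constant).
|a| = rω²|cosθ| = 0.0312·(181.3)²·|cos 39.7°| = 788.78 m/s².

789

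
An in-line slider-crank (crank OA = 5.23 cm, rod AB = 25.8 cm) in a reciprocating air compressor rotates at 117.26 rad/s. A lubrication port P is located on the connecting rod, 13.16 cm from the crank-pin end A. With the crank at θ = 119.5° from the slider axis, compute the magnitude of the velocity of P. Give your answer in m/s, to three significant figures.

5.27

ω = 117.3 rad/s.  Crank-pin speed |V_A| = rω = 6.1327 m/s, perpendicular to OA.
Rod angle: sinφ = −(r/L) sinθ ⇒ φ = -10.162°; ω_rod = −rω cosθ/√(L²−r²sin²θ) = +11.892 rad/s.
V_P = V_A + ω_rod × AP, with AP = 0.1316 m along the rod.
Components: V_Px = −rω sinθ − a·ω_rod·sinφ = -5.0615 m/s;  V_Py = rω cosθ + a·ω_rod·cosφ = -1.4795 m/s.
|V_P| = √(V_Px² + V_Py²) = 5.2733 m/s.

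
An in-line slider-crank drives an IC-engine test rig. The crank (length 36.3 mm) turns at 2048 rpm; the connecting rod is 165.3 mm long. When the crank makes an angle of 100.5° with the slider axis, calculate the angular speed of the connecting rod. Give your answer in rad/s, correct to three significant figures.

8.79

ω = 214.5 rad/s (converted from 2048 rpm).
The rod makes angle φ with the slider axis where L sinφ = r sinθ; differentiating, L cosφ·φ̇ = r ω cosθ.
L cosφ = √(L² − r² sin²θ) = 0.1614 m.
|ω_rod| = r ω |cosθ| / √(L² − r² sin²θ) = 0.0363·214.5·0.18224/0.1614 = 8.7901 rad/s.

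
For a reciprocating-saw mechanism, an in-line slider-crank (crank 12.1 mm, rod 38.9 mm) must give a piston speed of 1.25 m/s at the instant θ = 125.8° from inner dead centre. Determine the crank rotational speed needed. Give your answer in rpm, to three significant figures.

For an in-line slider-crank, |v_piston| = rω|sinθ|·[1 + r cosθ/√(L² − r² sin²θ)].
With r = 0.0121 m, L = 0.0389 m, θ = 125.8°: the bracketed kinematic factor |dx/dθ| = 0.0079685 m.
ω = v/|dx/dθ| = 1.25/0.0079685 = 156.87 rad/s.
N = 60ω/(2π) = 1498 rpm.

1500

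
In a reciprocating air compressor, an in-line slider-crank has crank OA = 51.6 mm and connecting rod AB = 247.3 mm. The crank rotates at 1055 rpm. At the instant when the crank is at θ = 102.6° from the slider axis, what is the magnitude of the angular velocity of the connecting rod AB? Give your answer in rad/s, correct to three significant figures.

ω = 110.5 rad/s (converted from 1055 rpm).
The rod makes angle φ with the slider axis where L sinφ = r sinθ; differentiating, L cosφ·φ̇ = r ω cosθ.
L cosφ = √(L² − r² sin²θ) = 0.24212 m.
|ω_rod| = r ω |cosθ| / √(L² − r² sin²θ) = 0.0516·110.5·0.21814/0.24212 = 5.1362 rad/s.

5.14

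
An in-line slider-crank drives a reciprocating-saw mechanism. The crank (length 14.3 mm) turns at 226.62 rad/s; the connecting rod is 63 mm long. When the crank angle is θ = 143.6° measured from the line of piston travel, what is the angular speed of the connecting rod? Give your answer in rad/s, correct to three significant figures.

ω = 226.6 rad/s
The rod makes angle φ with the slider axis where L sinφ = r sinθ; differentiating, L cosφ·φ̇ = r ω cosθ.
L cosφ = √(L² − r² sin²θ) = 0.062426 m.
|ω_rod| = r ω |cosθ| / √(L² − r² sin²θ) = 0.0143·226.6·0.80489/0.062426 = 41.784 rad/s.

41.8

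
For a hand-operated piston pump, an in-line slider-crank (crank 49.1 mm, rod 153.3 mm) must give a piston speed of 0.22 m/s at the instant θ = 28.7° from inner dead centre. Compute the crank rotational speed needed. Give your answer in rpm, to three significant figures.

For an in-line slider-crank, |v_piston| = rω|sinθ|·[1 + r cosθ/√(L² − r² sin²θ)].
With r = 0.0491 m, L = 0.1533 m, θ = 28.7°: the bracketed kinematic factor |dx/dθ| = 0.030283 m.
ω = v/|dx/dθ| = 0.22/0.030283 = 7.2648 rad/s.
N = 60ω/(2π) = 69.374 rpm.

69.4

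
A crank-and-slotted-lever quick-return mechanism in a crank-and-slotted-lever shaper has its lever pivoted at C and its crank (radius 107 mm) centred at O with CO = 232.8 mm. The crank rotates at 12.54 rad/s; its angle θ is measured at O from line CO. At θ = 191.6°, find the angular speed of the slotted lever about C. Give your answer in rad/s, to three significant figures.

ω = 12.54 rad/s
Crank pin A relative to C: A = (d + r cosθ, r sinθ); lever angle φ = atan2(r sinθ, d + r cosθ).
Differentiating tanφ: φ̇ = rω(d cosθ + r)/(d² + r² + 2dr cosθ).
d² + r² + 2dr cosθ = |CA|² = 0.0168432 m²;  d cosθ + r = -0.12105 m.
|ω_lever| = |0.107·12.54·-0.12105| / 0.0168432 = 9.6428 rad/s.

9.64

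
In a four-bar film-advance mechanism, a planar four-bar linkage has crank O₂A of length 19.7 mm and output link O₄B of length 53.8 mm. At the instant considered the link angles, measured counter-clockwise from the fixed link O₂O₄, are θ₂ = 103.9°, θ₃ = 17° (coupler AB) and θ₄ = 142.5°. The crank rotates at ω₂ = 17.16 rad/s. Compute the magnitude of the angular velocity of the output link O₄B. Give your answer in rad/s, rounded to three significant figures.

7.71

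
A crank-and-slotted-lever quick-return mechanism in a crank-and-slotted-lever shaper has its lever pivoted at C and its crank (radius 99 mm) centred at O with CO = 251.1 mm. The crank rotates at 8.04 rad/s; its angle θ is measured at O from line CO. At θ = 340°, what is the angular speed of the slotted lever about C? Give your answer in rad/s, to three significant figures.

2.23

ω = 8.04 rad/s
Crank pin A relative to C: A = (d + r cosθ, r sinθ); lever angle φ = atan2(r sinθ, d + r cosθ).
Differentiating tanφ: φ̇ = rω(d cosθ + r)/(d² + r² + 2dr cosθ).
d² + r² + 2dr cosθ = |CA|² = 0.119572 m²;  d cosθ + r = +0.33496 m.
|ω_lever| = |0.099·8.04·+0.33496| / 0.119572 = 2.2297 rad/s.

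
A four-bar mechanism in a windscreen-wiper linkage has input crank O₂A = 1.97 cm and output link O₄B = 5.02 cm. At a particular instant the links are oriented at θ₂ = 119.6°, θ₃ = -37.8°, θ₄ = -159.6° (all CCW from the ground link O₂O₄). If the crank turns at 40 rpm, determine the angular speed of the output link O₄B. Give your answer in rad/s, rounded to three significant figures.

0.743

ω₂ = 4.189 rad/s (from 40 rpm).
Differentiating the loop-closure r₂e^{iθ₂}+r₃e^{iθ₃}=r₁+r₄e^{iθ₄} gives r₂ω₂e^{iθ₂}+r₃ω₃e^{iθ₃}=r₄ω₄e^{iθ₄}.
Eliminating the other unknown: ω₄ = r₂ω₂ sin(θ₂−θ₃) / [r₄ sin(θ₄−θ₃)].
Numerator sine = +0.38430; denominator sine = -0.84989.
Result = 0.0197·4.189·(+0.38430) / (0.0502·(-0.84989)) = -0.74328 rad/s; magnitude 0.74328 rad/s.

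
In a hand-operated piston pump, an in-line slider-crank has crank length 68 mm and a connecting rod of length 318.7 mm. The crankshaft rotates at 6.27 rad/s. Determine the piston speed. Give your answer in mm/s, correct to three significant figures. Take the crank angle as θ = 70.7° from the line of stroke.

ω = 6.27 rad/s
For an in-line slider-crank, x = r cosθ + √(L² − r² sin²θ), so v = −rω sinθ·[1 + r cosθ/√(L² − r² sin²θ)].
With r = 0.068 m, L = 0.3187 m, θ = 70.7°: √(L² − r² sin²θ) = 0.31217 m.
v = −0.068·6.27·0.94380·[1 + 0.068·0.33051/0.31217] = -0.43137 m/s.
|v| = 0.43137 m/s = 431.37 mm/s.

431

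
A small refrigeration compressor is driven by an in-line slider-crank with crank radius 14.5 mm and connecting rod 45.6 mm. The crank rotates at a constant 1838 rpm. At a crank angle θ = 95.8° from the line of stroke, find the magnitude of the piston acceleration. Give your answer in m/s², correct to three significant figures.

230

ω = 2π·1838/60 = 192.5 rad/s
x(θ) = r cosθ + √(L² − r² sin²θ); with ω constant, a = ω²·d²x/dθ².
d²x/dθ² = −r cosθ − r²(cos2θ)/√u − r⁴ sin²2θ/(4u^{3/2}),  u = L² − r² sin²θ = 0.00187126 m².
Substituting r = 0.0145 m, L = 0.0456 m, θ = 95.8°: d²x/dθ² = +0.0062209 m.
a = ω²·d²x/dθ² = (192.5)²·(+0.0062209) = +230.46 m/s²;  |a| = 230.46 m/s².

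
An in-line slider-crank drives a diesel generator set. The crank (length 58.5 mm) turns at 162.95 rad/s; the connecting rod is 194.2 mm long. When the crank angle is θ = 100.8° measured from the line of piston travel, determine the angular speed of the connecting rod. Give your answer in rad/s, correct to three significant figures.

9.63

ω = 162.9 rad/s
The rod makes angle φ with the slider axis where L sinφ = r sinθ; differentiating, L cosφ·φ̇ = r ω cosθ.
L cosφ = √(L² − r² sin²θ) = 0.1855 m.
|ω_rod| = r ω |cosθ| / √(L² − r² sin²θ) = 0.0585·162.9·0.18738/0.1855 = 9.6291 rad/s.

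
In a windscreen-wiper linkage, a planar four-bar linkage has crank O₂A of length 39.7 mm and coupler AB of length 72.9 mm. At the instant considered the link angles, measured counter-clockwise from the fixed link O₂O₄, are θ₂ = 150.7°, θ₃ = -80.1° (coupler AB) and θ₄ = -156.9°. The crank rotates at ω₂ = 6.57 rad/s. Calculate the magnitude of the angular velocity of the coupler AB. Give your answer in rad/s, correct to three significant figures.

ω₂ = 6.57 rad/s
Differentiating the loop-closure r₂e^{iθ₂}+r₃e^{iθ₃}=r₁+r₄e^{iθ₄} gives r₂ω₂e^{iθ₂}+r₃ω₃e^{iθ₃}=r₄ω₄e^{iθ₄}.
Eliminating the other unknown: ω₃ = r₂ω₂ sin(θ₄−θ₂) / [r₃ sin(θ₃−θ₄)].
Numerator sine = +0.79229; denominator sine = +0.97358.
Result = 0.0397·6.57·(+0.79229) / (0.0729·(+0.97358)) = +2.9117 rad/s; magnitude 2.9117 rad/s.

2.91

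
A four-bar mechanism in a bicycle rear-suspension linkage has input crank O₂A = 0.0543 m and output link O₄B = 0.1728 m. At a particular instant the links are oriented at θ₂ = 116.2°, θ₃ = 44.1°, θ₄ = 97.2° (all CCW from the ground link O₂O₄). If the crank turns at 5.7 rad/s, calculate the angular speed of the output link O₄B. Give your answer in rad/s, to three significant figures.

ω₂ = 5.7 rad/s
Differentiating the loop-closure r₂e^{iθ₂}+r₃e^{iθ₃}=r₁+r₄e^{iθ₄} gives r₂ω₂e^{iθ₂}+r₃ω₃e^{iθ₃}=r₄ω₄e^{iθ₄}.
Eliminating the other unknown: ω₄ = r₂ω₂ sin(θ₂−θ₃) / [r₄ sin(θ₄−θ₃)].
Numerator sine = +0.95159; denominator sine = +0.79968.
Result = 0.0543·5.7·(+0.95159) / (0.1728·(+0.79968)) = +2.1314 rad/s; magnitude 2.1314 rad/s.

2.13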